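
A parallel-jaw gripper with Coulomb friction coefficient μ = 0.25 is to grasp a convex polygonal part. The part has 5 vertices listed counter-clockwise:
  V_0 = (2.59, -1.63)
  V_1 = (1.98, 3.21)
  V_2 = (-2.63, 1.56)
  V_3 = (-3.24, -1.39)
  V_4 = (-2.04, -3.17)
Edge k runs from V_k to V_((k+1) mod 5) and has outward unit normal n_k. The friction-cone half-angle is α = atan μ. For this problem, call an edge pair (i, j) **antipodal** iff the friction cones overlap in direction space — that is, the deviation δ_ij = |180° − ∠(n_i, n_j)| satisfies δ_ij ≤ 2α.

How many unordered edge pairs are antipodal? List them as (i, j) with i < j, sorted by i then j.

α = atan 0.25 = 14.04°;  2α = 28.07°
n_0 = (+0.9922, +0.1250)
n_1 = (-0.3370, +0.9415)
n_2 = (-0.9793, +0.2025)
n_3 = (-0.8292, -0.5590)
n_4 = (+0.3156, -0.9489)
  (0,1): δ = 77.49°  ·
  (0,2): δ = 18.87°  ✓
  (0,3): δ = 26.80°  ✓
  (0,4): δ = 101.21°  ·
  (1,2): δ = 121.38°  ·
  (1,3): δ = 75.71°  ·
  (1,4): δ = 1.30°  ✓
  (2,3): δ = 134.33°  ·
  (2,4): δ = 59.92°  ·
  (3,4): δ = 105.59°  ·
antipodal pairs: 3

count = 3; pairs: (0,2), (0,3), (1,4)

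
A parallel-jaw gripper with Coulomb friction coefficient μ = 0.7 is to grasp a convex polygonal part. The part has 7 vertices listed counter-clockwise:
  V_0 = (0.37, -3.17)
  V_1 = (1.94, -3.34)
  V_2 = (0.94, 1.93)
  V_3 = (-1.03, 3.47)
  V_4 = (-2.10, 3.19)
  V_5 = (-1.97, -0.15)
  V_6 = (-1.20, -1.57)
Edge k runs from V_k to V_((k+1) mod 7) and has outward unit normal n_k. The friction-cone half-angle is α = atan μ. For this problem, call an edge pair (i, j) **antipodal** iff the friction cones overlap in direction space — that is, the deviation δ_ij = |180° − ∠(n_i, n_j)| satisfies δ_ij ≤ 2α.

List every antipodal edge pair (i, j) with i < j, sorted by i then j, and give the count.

α = atan 0.7 = 34.99°;  2α = 69.98°
n_0 = (-0.1077, -0.9942)
n_1 = (+0.9825, +0.1864)
n_2 = (+0.6159, +0.7878)
n_3 = (-0.2532, +0.9674)
n_4 = (-0.9992, -0.0389)
n_5 = (-0.8791, -0.4767)
n_6 = (-0.7138, -0.7004)
  (0,1): δ = 73.08°  ·
  (0,2): δ = 31.84°  ✓
  (0,3): δ = 20.84°  ✓
  (0,4): δ = 98.41°  ·
  (0,5): δ = 124.65°  ·
  (0,6): δ = 140.64°  ·
  (1,2): δ = 138.76°  ·
  (1,3): δ = 86.08°  ·
  (1,4): δ = 8.52°  ✓
  (1,5): δ = 17.72°  ✓
  (1,6): δ = 33.71°  ✓
  (2,3): δ = 127.32°  ·
  (2,4): δ = 49.76°  ✓
  (2,5): δ = 23.52°  ✓
  (2,6): δ = 7.53°  ✓
  (3,4): δ = 102.44°  ·
  (3,5): δ = 76.20°  ·
  (3,6): δ = 60.21°  ✓
  (4,5): δ = 153.76°  ·
  (4,6): δ = 137.77°  ·
  (5,6): δ = 164.01°  ·
antipodal pairs: 9

count = 9; pairs: (0,2), (0,3), (1,4), (1,5), (1,6), (2,4), (2,5), (2,6), (3,6)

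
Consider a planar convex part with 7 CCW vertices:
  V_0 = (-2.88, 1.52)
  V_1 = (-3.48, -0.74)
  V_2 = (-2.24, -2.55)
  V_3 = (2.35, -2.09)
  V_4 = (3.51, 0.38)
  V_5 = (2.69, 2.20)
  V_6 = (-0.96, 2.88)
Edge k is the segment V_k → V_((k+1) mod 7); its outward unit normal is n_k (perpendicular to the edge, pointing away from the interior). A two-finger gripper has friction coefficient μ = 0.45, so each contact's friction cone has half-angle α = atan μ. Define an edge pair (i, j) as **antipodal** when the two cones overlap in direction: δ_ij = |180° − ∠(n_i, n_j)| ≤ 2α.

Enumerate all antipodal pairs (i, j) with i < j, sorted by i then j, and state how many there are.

α = atan 0.45 = 24.23°;  2α = 48.46°
n_0 = (-0.9665, +0.2566)
n_1 = (-0.8250, -0.5652)
n_2 = (+0.0997, -0.9950)
n_3 = (+0.9052, -0.4251)
n_4 = (+0.9117, +0.4108)
n_5 = (+0.1832, +0.9831)
n_6 = (-0.5780, +0.8160)
  (0,1): δ = 130.72°  ·
  (0,2): δ = 69.41°  ·
  (0,3): δ = 10.29°  ✓
  (0,4): δ = 39.12°  ✓
  (0,5): δ = 94.31°  ·
  (0,6): δ = 140.18°  ·
  (1,2): δ = 118.69°  ·
  (1,3): δ = 59.57°  ·
  (1,4): δ = 10.16°  ✓
  (1,5): δ = 45.03°  ✓
  (1,6): δ = 90.90°  ·
  (2,3): δ = 120.88°  ·
  (2,4): δ = 71.47°  ·
  (2,5): δ = 16.28°  ✓
  (2,6): δ = 29.59°  ✓
  (3,4): δ = 130.59°  ·
  (3,5): δ = 75.40°  ·
  (3,6): δ = 29.53°  ✓
  (4,5): δ = 124.81°  ·
  (4,6): δ = 78.94°  ·
  (5,6): δ = 134.14°  ·
antipodal pairs: 7

count = 7; pairs: (0,3), (0,4), (1,4), (1,5), (2,5), (2,6), (3,6)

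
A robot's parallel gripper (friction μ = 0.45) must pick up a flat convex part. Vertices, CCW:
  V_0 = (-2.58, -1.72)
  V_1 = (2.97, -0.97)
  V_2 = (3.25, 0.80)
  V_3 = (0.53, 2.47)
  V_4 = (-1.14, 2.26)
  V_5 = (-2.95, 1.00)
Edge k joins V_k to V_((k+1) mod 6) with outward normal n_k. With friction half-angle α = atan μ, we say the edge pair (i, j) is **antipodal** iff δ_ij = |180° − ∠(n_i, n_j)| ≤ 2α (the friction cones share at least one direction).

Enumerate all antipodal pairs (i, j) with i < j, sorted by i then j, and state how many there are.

count = 5; pairs: (0,2), (0,3), (0,4), (1,4), (1,5)

α = atan 0.45 = 24.23°;  2α = 48.46°
n_0 = (+0.1339, -0.9910)
n_1 = (+0.9877, -0.1562)
n_2 = (+0.5232, +0.8522)
n_3 = (-0.1248, +0.9922)
n_4 = (-0.5713, +0.8207)
n_5 = (-0.9909, -0.1348)
  (0,1): δ = 106.69°  ·
  (0,2): δ = 39.24°  ✓
  (0,3): δ = 0.53°  ✓
  (0,4): δ = 27.15°  ✓
  (0,5): δ = 90.05°  ·
  (1,2): δ = 112.56°  ·
  (1,3): δ = 73.84°  ·
  (1,4): δ = 46.17°  ✓
  (1,5): δ = 16.74°  ✓
  (2,3): δ = 141.28°  ·
  (2,4): δ = 113.61°  ·
  (2,5): δ = 50.70°  ·
  (3,4): δ = 152.32°  ·
  (3,5): δ = 89.42°  ·
  (4,5): δ = 117.10°  ·
antipodal pairs: 5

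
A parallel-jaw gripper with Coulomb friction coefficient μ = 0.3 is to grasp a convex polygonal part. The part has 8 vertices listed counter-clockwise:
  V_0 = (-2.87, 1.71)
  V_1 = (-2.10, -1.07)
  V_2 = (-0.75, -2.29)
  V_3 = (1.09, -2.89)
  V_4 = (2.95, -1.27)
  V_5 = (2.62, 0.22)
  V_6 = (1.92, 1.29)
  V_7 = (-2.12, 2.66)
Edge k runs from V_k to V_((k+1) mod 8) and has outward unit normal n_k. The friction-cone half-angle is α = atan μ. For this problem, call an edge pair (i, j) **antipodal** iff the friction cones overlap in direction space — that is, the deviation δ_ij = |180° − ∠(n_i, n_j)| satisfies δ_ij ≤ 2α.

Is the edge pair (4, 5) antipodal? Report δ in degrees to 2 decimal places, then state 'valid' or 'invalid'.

δ = 159.30°, invalid

α = atan 0.3 = 16.70°;  2α = 33.40°
edge 4: e_4 = (-0.33, +1.49);  n_4 = (+0.9763, +0.2162)
edge 5: e_5 = (-0.70, +1.07);  n_5 = (+0.8368, +0.5475)
∠(n_4, n_5) = 20.70°
δ = |180° − 20.70°| = 159.30°
159.30° > 2α = 33.40°  →  invalid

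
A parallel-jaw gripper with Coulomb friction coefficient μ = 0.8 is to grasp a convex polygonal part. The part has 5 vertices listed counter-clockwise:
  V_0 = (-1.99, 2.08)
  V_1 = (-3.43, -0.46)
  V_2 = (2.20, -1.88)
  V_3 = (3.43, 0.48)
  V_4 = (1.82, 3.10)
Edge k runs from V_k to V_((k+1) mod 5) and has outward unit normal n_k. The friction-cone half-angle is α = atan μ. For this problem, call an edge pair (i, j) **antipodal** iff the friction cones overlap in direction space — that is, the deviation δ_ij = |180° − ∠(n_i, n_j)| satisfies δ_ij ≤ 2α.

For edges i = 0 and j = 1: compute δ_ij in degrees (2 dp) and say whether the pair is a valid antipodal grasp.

δ = 74.61°, valid

α = atan 0.8 = 38.66°;  2α = 77.32°
edge 0: e_0 = (-1.44, -2.54);  n_0 = (-0.8699, +0.4932)
edge 1: e_1 = (+5.63, -1.42);  n_1 = (-0.2446, -0.9696)
∠(n_0, n_1) = 105.39°
δ = |180° − 105.39°| = 74.61°
74.61° ≤ 2α = 77.32°  →  valid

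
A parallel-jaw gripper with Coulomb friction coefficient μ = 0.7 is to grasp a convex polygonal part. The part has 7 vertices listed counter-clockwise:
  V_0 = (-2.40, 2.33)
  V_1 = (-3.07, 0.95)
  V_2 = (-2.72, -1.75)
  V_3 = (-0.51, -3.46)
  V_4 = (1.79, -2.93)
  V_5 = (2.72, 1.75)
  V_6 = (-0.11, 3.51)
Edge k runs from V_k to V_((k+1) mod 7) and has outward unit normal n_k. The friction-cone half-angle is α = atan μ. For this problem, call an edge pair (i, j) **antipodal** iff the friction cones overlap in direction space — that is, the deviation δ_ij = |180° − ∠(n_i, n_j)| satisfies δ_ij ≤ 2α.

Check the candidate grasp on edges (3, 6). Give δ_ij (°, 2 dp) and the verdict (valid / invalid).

δ = 14.28°, valid

α = atan 0.7 = 34.99°;  2α = 69.98°
edge 3: e_3 = (+2.30, +0.53);  n_3 = (+0.2246, -0.9745)
edge 6: e_6 = (-2.29, -1.18);  n_6 = (-0.4580, +0.8889)
∠(n_3, n_6) = 165.72°
δ = |180° − 165.72°| = 14.28°
14.28° ≤ 2α = 69.98°  →  valid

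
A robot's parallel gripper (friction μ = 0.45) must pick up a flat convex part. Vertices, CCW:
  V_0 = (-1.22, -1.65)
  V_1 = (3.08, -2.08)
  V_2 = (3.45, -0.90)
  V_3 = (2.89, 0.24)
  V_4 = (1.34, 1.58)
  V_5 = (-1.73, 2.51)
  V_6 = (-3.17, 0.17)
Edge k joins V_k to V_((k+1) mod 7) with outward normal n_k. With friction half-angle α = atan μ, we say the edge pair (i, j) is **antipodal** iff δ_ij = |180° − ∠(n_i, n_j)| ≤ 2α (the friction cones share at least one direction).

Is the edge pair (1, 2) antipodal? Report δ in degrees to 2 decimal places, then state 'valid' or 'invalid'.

α = atan 0.45 = 24.23°;  2α = 48.46°
edge 1: e_1 = (+0.37, +1.18);  n_1 = (+0.9542, -0.2992)
edge 2: e_2 = (-0.56, +1.14);  n_2 = (+0.8976, +0.4409)
∠(n_1, n_2) = 43.57°
δ = |180° − 43.57°| = 136.43°
136.43° > 2α = 48.46°  →  invalid

δ = 136.43°, invalid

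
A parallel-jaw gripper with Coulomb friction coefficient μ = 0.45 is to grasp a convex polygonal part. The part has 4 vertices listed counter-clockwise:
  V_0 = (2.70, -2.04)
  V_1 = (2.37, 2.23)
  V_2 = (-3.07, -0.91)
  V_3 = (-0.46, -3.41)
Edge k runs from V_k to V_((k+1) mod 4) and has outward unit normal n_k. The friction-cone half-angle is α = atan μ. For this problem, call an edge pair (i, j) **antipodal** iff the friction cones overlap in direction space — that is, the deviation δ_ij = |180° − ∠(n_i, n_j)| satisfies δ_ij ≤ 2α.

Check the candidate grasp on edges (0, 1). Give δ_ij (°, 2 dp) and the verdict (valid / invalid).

δ = 64.43°, invalid

α = atan 0.45 = 24.23°;  2α = 48.46°
edge 0: e_0 = (-0.33, +4.27);  n_0 = (+0.9970, +0.0771)
edge 1: e_1 = (-5.44, -3.14);  n_1 = (-0.4999, +0.8661)
∠(n_0, n_1) = 115.57°
δ = |180° − 115.57°| = 64.43°
64.43° > 2α = 48.46°  →  invalid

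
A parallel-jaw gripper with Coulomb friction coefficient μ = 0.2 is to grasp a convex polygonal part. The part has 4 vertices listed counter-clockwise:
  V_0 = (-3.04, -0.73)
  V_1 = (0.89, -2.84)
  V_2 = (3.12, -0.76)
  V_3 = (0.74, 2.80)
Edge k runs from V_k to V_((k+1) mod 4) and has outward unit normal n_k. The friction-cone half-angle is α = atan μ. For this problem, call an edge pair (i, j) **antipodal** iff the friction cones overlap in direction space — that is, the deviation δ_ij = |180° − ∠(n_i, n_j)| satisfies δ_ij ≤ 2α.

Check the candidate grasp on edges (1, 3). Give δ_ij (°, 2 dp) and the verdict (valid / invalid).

α = atan 0.2 = 11.31°;  2α = 22.62°
edge 1: e_1 = (+2.23, +2.08);  n_1 = (+0.6821, -0.7313)
edge 3: e_3 = (-3.78, -3.53);  n_3 = (-0.6825, +0.7309)
∠(n_1, n_3) = 179.97°
δ = |180° − 179.97°| = 0.03°
0.03° ≤ 2α = 22.62°  →  valid

δ = 0.03°, valid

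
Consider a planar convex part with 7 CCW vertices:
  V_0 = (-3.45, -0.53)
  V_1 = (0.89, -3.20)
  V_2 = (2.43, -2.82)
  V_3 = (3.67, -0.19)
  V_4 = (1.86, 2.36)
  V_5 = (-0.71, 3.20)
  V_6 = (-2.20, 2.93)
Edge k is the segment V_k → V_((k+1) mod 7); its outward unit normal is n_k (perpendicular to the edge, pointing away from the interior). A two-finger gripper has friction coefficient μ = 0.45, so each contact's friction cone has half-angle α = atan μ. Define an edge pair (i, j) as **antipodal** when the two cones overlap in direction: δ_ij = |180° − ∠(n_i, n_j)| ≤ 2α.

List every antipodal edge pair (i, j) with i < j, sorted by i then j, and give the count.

α = atan 0.45 = 24.23°;  2α = 48.46°
n_0 = (-0.5240, -0.8517)
n_1 = (+0.2396, -0.9709)
n_2 = (+0.9045, -0.4265)
n_3 = (+0.8155, +0.5788)
n_4 = (+0.3107, +0.9505)
n_5 = (-0.1783, +0.9840)
n_6 = (-0.9405, +0.3398)
  (0,1): δ = 134.54°  ·
  (0,2): δ = 83.64°  ·
  (0,3): δ = 23.03°  ✓
  (0,4): δ = 13.50°  ✓
  (0,5): δ = 41.87°  ✓
  (0,6): δ = 101.74°  ·
  (1,2): δ = 129.10°  ·
  (1,3): δ = 68.49°  ·
  (1,4): δ = 31.96°  ✓
  (1,5): δ = 3.59°  ✓
  (1,6): δ = 56.28°  ·
  (2,3): δ = 119.39°  ·
  (2,4): δ = 82.86°  ·
  (2,5): δ = 54.49°  ·
  (2,6): δ = 5.38°  ✓
  (3,4): δ = 143.47°  ·
  (3,5): δ = 115.10°  ·
  (3,6): δ = 55.23°  ·
  (4,5): δ = 151.63°  ·
  (4,6): δ = 91.76°  ·
  (5,6): δ = 120.13°  ·
antipodal pairs: 6

count = 6; pairs: (0,3), (0,4), (0,5), (1,4), (1,5), (2,6)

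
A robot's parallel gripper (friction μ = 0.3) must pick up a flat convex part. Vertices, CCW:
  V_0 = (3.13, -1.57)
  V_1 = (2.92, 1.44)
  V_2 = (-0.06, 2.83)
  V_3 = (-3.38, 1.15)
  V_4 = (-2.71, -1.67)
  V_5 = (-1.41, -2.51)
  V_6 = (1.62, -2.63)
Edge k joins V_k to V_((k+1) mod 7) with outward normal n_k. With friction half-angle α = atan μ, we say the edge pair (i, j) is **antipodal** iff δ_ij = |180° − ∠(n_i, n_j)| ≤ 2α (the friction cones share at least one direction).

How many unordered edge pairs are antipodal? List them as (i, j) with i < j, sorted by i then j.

α = atan 0.3 = 16.70°;  2α = 33.40°
n_0 = (+0.9976, +0.0696)
n_1 = (+0.4227, +0.9063)
n_2 = (-0.4515, +0.8923)
n_3 = (-0.9729, -0.2312)
n_4 = (-0.5427, -0.8399)
n_5 = (-0.0396, -0.9992)
n_6 = (+0.5746, -0.8185)
  (0,1): δ = 119.00°  ·
  (0,2): δ = 67.15°  ·
  (0,3): δ = 9.37°  ✓
  (0,4): δ = 53.14°  ·
  (0,5): δ = 83.74°  ·
  (0,6): δ = 121.08°  ·
  (1,2): δ = 128.15°  ·
  (1,3): δ = 51.63°  ·
  (1,4): δ = 7.86°  ✓
  (1,5): δ = 22.74°  ✓
  (1,6): δ = 60.07°  ·
  (2,3): δ = 103.48°  ·
  (2,4): δ = 59.71°  ·
  (2,5): δ = 29.11°  ✓
  (2,6): δ = 8.23°  ✓
  (3,4): δ = 136.23°  ·
  (3,5): δ = 105.63°  ·
  (3,6): δ = 68.30°  ·
  (4,5): δ = 149.40°  ·
  (4,6): δ = 112.06°  ·
  (5,6): δ = 142.66°  ·
antipodal pairs: 5

count = 5; pairs: (0,3), (1,4), (1,5), (2,5), (2,6)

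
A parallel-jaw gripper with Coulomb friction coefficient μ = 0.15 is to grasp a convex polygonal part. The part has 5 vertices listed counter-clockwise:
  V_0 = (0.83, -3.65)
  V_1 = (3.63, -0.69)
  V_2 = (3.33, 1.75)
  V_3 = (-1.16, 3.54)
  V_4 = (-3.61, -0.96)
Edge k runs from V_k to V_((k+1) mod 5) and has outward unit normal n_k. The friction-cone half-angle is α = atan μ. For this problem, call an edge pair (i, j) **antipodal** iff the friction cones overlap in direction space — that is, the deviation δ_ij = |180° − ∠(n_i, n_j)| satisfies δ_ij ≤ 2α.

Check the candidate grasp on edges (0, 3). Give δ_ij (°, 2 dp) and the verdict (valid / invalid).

α = atan 0.15 = 8.53°;  2α = 17.06°
edge 0: e_0 = (+2.80, +2.96);  n_0 = (+0.7265, -0.6872)
edge 3: e_3 = (-2.45, -4.50);  n_3 = (-0.8783, +0.4782)
∠(n_0, n_3) = 165.16°
δ = |180° − 165.16°| = 14.84°
14.84° ≤ 2α = 17.06°  →  valid

δ = 14.84°, valid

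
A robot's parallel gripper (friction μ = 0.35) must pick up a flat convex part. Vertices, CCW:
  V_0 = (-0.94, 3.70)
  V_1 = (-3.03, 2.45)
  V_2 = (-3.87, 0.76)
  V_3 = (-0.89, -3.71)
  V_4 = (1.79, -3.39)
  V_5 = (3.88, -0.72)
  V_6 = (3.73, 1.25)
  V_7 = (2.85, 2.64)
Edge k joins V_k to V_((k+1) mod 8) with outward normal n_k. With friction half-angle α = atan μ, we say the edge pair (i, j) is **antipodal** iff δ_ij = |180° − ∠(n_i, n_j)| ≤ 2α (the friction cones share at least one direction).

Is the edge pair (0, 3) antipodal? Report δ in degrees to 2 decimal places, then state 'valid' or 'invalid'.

δ = 24.07°, valid

α = atan 0.35 = 19.29°;  2α = 38.58°
edge 0: e_0 = (-2.09, -1.25);  n_0 = (-0.5133, +0.8582)
edge 3: e_3 = (+2.68, +0.32);  n_3 = (+0.1186, -0.9929)
∠(n_0, n_3) = 155.93°
δ = |180° − 155.93°| = 24.07°
24.07° ≤ 2α = 38.58°  →  valid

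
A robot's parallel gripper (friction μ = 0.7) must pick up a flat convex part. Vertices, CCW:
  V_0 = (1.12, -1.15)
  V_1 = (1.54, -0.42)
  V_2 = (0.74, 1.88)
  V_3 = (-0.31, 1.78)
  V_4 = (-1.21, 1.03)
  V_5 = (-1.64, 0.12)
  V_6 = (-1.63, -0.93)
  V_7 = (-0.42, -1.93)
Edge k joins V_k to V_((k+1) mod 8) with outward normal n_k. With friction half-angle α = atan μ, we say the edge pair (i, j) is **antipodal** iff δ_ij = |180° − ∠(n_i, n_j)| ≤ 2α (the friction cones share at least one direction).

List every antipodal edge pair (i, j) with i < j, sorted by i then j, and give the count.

α = atan 0.7 = 34.99°;  2α = 69.98°
n_0 = (+0.8668, -0.4987)
n_1 = (+0.9445, +0.3285)
n_2 = (-0.0948, +0.9955)
n_3 = (-0.6402, +0.7682)
n_4 = (-0.9041, +0.4272)
n_5 = (-1.0000, -0.0095)
n_6 = (-0.6370, -0.7708)
n_7 = (+0.4518, -0.8921)
  (0,1): δ = 130.91°  ·
  (0,2): δ = 54.65°  ✓
  (0,3): δ = 20.28°  ✓
  (0,4): δ = 4.62°  ✓
  (0,5): δ = 30.46°  ✓
  (0,6): δ = 80.34°  ·
  (0,7): δ = 146.78°  ·
  (1,2): δ = 103.74°  ·
  (1,3): δ = 69.37°  ✓
  (1,4): δ = 44.47°  ✓
  (1,5): δ = 18.63°  ✓
  (1,6): δ = 31.25°  ✓
  (1,7): δ = 97.68°  ·
  (2,3): δ = 145.63°  ·
  (2,4): δ = 120.73°  ·
  (2,5): δ = 94.89°  ·
  (2,6): δ = 45.01°  ✓
  (2,7): δ = 21.42°  ✓
  (3,4): δ = 155.10°  ·
  (3,5): δ = 129.26°  ·
  (3,6): δ = 79.38°  ·
  (3,7): δ = 12.94°  ✓
  (4,5): δ = 154.16°  ·
  (4,6): δ = 104.28°  ·
  (4,7): δ = 37.85°  ✓
  (5,6): δ = 130.12°  ·
  (5,7): δ = 63.68°  ✓
  (6,7): δ = 113.57°  ·
antipodal pairs: 13

count = 13; pairs: (0,2), (0,3), (0,4), (0,5), (1,3), (1,4), (1,5), (1,6), (2,6), (2,7), (3,7), (4,7), (5,7)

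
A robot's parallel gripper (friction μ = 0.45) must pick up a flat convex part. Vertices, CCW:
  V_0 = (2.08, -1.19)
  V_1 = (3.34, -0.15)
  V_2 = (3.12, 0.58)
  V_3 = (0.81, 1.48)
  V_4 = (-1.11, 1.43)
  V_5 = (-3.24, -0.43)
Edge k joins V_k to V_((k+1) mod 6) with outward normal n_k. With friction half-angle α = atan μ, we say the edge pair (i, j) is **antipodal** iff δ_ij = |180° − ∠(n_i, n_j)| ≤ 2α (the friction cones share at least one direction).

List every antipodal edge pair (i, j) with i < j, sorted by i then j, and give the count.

count = 4; pairs: (0,3), (0,4), (2,5), (3,5)

α = atan 0.45 = 24.23°;  2α = 48.46°
n_0 = (+0.6366, -0.7712)
n_1 = (+0.9575, +0.2886)
n_2 = (+0.3630, +0.9318)
n_3 = (-0.0260, +0.9997)
n_4 = (-0.6578, +0.7532)
n_5 = (-0.1414, -0.9899)
  (0,1): δ = 112.76°  ·
  (0,2): δ = 60.82°  ·
  (0,3): δ = 38.04°  ✓
  (0,4): δ = 1.59°  ✓
  (0,5): δ = 132.33°  ·
  (1,2): δ = 128.06°  ·
  (1,3): δ = 105.28°  ·
  (1,4): δ = 65.64°  ·
  (1,5): δ = 65.10°  ·
  (2,3): δ = 157.22°  ·
  (2,4): δ = 117.58°  ·
  (2,5): δ = 13.16°  ✓
  (3,4): δ = 140.36°  ·
  (3,5): δ = 9.62°  ✓
  (4,5): δ = 49.26°  ·
antipodal pairs: 4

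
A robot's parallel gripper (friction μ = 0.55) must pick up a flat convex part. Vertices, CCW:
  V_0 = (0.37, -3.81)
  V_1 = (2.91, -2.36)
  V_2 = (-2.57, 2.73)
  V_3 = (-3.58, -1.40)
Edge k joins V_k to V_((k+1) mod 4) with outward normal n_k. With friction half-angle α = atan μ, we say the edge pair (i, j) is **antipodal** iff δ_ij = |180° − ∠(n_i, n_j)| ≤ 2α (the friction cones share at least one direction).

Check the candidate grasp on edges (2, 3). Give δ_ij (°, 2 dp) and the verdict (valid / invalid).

α = atan 0.55 = 28.81°;  2α = 57.62°
edge 2: e_2 = (-1.01, -4.13);  n_2 = (-0.9714, +0.2376)
edge 3: e_3 = (+3.95, -2.41);  n_3 = (-0.5208, -0.8537)
∠(n_2, n_3) = 72.35°
δ = |180° − 72.35°| = 107.65°
107.65° > 2α = 57.62°  →  invalid

δ = 107.65°, invalid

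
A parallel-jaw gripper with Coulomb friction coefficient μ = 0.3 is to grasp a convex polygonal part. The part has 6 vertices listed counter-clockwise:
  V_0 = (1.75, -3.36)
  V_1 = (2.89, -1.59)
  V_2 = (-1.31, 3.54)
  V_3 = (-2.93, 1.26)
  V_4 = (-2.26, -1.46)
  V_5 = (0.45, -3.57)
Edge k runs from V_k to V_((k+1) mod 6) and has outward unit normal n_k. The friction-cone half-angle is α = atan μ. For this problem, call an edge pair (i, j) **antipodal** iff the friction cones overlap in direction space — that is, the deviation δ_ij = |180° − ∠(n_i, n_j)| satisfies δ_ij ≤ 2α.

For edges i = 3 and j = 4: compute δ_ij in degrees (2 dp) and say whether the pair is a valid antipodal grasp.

δ = 141.74°, invalid

α = atan 0.3 = 16.70°;  2α = 33.40°
edge 3: e_3 = (+0.67, -2.72);  n_3 = (-0.9710, -0.2392)
edge 4: e_4 = (+2.71, -2.11);  n_4 = (-0.6143, -0.7890)
∠(n_3, n_4) = 38.26°
δ = |180° − 38.26°| = 141.74°
141.74° > 2α = 33.40°  →  invalid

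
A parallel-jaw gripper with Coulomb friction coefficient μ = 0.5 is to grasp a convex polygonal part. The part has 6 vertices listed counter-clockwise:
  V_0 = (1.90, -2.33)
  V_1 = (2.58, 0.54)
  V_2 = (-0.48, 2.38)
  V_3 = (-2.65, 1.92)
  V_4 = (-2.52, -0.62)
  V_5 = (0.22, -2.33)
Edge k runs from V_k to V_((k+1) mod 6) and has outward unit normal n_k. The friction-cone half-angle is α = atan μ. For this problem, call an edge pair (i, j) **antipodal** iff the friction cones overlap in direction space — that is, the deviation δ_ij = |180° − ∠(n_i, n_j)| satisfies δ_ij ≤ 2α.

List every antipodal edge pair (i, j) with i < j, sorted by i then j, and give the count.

count = 5; pairs: (0,3), (1,4), (1,5), (2,4), (2,5)

α = atan 0.5 = 26.57°;  2α = 53.13°
n_0 = (+0.9731, -0.2306)
n_1 = (+0.5153, +0.8570)
n_2 = (-0.2074, +0.9783)
n_3 = (-0.9987, -0.0511)
n_4 = (-0.5294, -0.8483)
n_5 = (+0.0000, -1.0000)
  (0,1): δ = 107.69°  ·
  (0,2): δ = 64.70°  ·
  (0,3): δ = 16.26°  ✓
  (0,4): δ = 71.36°  ·
  (0,5): δ = 103.33°  ·
  (1,2): δ = 137.01°  ·
  (1,3): δ = 56.05°  ·
  (1,4): δ = 0.95°  ✓
  (1,5): δ = 31.02°  ✓
  (2,3): δ = 99.04°  ·
  (2,4): δ = 43.94°  ✓
  (2,5): δ = 11.97°  ✓
  (3,4): δ = 124.90°  ·
  (3,5): δ = 92.93°  ·
  (4,5): δ = 148.03°  ·
antipodal pairs: 5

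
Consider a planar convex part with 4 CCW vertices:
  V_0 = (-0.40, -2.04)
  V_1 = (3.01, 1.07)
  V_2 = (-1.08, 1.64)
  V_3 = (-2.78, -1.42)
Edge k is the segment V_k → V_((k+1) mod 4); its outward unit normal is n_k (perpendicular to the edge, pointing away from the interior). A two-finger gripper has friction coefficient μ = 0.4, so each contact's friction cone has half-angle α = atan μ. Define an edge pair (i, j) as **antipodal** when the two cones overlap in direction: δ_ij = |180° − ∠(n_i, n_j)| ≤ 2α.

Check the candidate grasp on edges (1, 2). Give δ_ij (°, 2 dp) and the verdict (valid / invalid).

α = atan 0.4 = 21.80°;  2α = 43.60°
edge 1: e_1 = (-4.09, +0.57);  n_1 = (+0.1380, +0.9904)
edge 2: e_2 = (-1.70, -3.06);  n_2 = (-0.8742, +0.4856)
∠(n_1, n_2) = 68.88°
δ = |180° − 68.88°| = 111.12°
111.12° > 2α = 43.60°  →  invalid

δ = 111.12°, invalid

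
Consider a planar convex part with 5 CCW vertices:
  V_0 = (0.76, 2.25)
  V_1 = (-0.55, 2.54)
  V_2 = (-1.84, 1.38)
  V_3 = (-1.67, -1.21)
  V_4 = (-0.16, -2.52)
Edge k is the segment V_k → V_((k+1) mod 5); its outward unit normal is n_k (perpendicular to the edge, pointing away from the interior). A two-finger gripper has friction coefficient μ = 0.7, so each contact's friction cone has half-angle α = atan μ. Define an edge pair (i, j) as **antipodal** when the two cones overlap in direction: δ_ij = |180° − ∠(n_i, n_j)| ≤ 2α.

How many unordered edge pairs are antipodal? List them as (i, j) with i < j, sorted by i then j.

count = 4; pairs: (0,3), (1,4), (2,4), (3,4)

α = atan 0.7 = 34.99°;  2α = 69.98°
n_0 = (+0.2161, +0.9764)
n_1 = (-0.6686, +0.7436)
n_2 = (-0.9979, -0.0655)
n_3 = (-0.6553, -0.7554)
n_4 = (+0.9819, -0.1894)
  (0,1): δ = 125.55°  ·
  (0,2): δ = 73.76°  ·
  (0,3): δ = 28.46°  ✓
  (0,4): δ = 91.57°  ·
  (1,2): δ = 128.21°  ·
  (1,3): δ = 82.91°  ·
  (1,4): δ = 37.12°  ✓
  (2,3): δ = 134.70°  ·
  (2,4): δ = 14.67°  ✓
  (3,4): δ = 59.97°  ✓
antipodal pairs: 4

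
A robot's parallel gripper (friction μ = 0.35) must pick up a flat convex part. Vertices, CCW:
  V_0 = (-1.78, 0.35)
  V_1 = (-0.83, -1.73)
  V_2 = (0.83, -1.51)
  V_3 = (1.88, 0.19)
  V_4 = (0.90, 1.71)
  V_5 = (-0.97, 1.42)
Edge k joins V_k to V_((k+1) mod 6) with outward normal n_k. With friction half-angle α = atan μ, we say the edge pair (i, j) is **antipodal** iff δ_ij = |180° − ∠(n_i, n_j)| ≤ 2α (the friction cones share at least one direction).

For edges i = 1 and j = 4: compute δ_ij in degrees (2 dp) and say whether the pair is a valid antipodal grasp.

δ = 1.27°, valid

α = atan 0.35 = 19.29°;  2α = 38.58°
edge 1: e_1 = (+1.66, +0.22);  n_1 = (+0.1314, -0.9913)
edge 4: e_4 = (-1.87, -0.29);  n_4 = (-0.1532, +0.9882)
∠(n_1, n_4) = 178.73°
δ = |180° − 178.73°| = 1.27°
1.27° ≤ 2α = 38.58°  →  valid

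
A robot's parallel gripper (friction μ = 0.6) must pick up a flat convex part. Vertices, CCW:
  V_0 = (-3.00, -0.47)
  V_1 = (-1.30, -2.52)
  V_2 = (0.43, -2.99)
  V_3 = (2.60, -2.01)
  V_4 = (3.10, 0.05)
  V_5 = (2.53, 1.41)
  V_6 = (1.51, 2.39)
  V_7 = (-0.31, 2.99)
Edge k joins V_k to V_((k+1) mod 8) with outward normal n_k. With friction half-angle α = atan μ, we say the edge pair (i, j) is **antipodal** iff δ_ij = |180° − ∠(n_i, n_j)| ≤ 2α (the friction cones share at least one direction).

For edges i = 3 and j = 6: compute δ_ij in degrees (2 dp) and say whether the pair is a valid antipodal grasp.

α = atan 0.6 = 30.96°;  2α = 61.93°
edge 3: e_3 = (+0.50, +2.06);  n_3 = (+0.9718, -0.2359)
edge 6: e_6 = (-1.82, +0.60);  n_6 = (+0.3131, +0.9497)
∠(n_3, n_6) = 85.40°
δ = |180° − 85.40°| = 94.60°
94.60° > 2α = 61.93°  →  invalid

δ = 94.60°, invalid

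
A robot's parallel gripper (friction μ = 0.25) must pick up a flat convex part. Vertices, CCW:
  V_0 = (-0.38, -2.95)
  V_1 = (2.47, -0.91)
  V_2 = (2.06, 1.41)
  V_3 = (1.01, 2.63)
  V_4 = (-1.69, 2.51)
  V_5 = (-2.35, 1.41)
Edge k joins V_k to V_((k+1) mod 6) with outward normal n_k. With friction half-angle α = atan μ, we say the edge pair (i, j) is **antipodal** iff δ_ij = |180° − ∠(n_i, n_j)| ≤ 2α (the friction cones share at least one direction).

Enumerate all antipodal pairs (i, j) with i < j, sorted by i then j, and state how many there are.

α = atan 0.25 = 14.04°;  2α = 28.07°
n_0 = (+0.5820, -0.8132)
n_1 = (+0.9847, +0.1740)
n_2 = (+0.7579, +0.6523)
n_3 = (-0.0444, +0.9990)
n_4 = (-0.8575, +0.5145)
n_5 = (-0.9113, -0.4118)
  (0,1): δ = 115.57°  ·
  (0,2): δ = 84.88°  ·
  (0,3): δ = 33.05°  ·
  (0,4): δ = 23.44°  ✓
  (0,5): δ = 78.72°  ·
  (1,2): δ = 149.30°  ·
  (1,3): δ = 97.48°  ·
  (1,4): δ = 40.99°  ·
  (1,5): δ = 14.29°  ✓
  (2,3): δ = 128.17°  ·
  (2,4): δ = 71.68°  ·
  (2,5): δ = 16.40°  ✓
  (3,4): δ = 123.51°  ·
  (3,5): δ = 68.23°  ·
  (4,5): δ = 124.72°  ·
antipodal pairs: 3

count = 3; pairs: (0,4), (1,5), (2,5)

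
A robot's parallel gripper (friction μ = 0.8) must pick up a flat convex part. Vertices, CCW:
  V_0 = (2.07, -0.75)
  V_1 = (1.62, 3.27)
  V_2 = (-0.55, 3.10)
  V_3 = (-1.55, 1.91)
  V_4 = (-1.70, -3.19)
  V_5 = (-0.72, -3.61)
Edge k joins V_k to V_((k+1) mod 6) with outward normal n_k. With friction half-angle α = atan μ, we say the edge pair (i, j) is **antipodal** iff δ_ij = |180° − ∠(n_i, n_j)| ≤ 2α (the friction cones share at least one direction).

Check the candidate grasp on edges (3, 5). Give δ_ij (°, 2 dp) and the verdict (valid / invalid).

α = atan 0.8 = 38.66°;  2α = 77.32°
edge 3: e_3 = (-0.15, -5.10);  n_3 = (-0.9996, +0.0294)
edge 5: e_5 = (+2.79, +2.86);  n_5 = (+0.7158, -0.6983)
∠(n_3, n_5) = 137.39°
δ = |180° − 137.39°| = 42.61°
42.61° ≤ 2α = 77.32°  →  valid

δ = 42.61°, valid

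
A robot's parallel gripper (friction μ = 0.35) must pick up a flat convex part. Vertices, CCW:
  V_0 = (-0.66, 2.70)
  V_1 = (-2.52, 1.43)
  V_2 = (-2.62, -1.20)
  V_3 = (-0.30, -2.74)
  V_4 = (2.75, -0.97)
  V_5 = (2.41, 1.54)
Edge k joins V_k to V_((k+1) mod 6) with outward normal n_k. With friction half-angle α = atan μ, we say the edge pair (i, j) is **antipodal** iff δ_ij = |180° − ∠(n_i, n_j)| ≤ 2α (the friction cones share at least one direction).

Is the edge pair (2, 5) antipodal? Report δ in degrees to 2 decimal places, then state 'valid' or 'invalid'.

δ = 12.88°, valid

α = atan 0.35 = 19.29°;  2α = 38.58°
edge 2: e_2 = (+2.32, -1.54);  n_2 = (-0.5530, -0.8332)
edge 5: e_5 = (-3.07, +1.16);  n_5 = (+0.3535, +0.9354)
∠(n_2, n_5) = 167.12°
δ = |180° − 167.12°| = 12.88°
12.88° ≤ 2α = 38.58°  →  valid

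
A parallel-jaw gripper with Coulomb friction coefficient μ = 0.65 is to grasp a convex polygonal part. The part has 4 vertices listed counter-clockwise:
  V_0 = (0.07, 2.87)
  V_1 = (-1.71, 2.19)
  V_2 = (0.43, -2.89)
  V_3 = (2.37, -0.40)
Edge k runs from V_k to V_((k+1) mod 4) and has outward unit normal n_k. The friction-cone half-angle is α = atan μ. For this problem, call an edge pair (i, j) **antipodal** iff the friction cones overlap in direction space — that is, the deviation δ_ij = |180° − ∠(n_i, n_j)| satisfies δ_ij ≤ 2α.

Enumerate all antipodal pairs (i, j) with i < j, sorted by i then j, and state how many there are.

count = 3; pairs: (0,2), (1,2), (1,3)

α = atan 0.65 = 33.02°;  2α = 66.05°
n_0 = (-0.3569, +0.9342)
n_1 = (-0.9216, -0.3882)
n_2 = (+0.7888, -0.6146)
n_3 = (+0.8179, +0.5753)
  (0,1): δ = 88.06°  ·
  (0,2): δ = 31.17°  ✓
  (0,3): δ = 104.21°  ·
  (1,2): δ = 60.77°  ✓
  (1,3): δ = 12.28°  ✓
  (2,3): δ = 106.96°  ·
antipodal pairs: 3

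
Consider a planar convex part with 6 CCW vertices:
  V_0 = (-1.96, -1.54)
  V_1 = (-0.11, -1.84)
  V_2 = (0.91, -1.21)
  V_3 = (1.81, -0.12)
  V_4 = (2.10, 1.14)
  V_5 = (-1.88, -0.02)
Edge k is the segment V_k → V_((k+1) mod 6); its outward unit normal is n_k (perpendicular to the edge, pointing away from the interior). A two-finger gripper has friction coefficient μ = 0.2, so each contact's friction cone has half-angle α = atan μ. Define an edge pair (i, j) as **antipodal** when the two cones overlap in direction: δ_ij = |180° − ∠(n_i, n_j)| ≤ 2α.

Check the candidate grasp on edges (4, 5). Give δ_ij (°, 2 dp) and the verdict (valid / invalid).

α = atan 0.2 = 11.31°;  2α = 22.62°
edge 4: e_4 = (-3.98, -1.16);  n_4 = (-0.2798, +0.9601)
edge 5: e_5 = (-0.08, -1.52);  n_5 = (-0.9986, +0.0526)
∠(n_4, n_5) = 70.74°
δ = |180° − 70.74°| = 109.26°
109.26° > 2α = 22.62°  →  invalid

δ = 109.26°, invalid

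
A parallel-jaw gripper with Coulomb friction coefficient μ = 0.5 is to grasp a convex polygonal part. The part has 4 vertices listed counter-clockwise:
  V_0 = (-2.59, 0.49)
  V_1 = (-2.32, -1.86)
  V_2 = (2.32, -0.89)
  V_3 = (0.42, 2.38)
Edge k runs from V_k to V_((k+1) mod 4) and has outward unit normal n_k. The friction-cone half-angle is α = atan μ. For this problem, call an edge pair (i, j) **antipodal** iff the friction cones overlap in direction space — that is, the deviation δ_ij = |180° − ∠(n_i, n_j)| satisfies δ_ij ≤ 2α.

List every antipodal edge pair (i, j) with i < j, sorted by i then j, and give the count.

α = atan 0.5 = 26.57°;  2α = 53.13°
n_0 = (-0.9935, -0.1141)
n_1 = (+0.2046, -0.9788)
n_2 = (+0.8646, +0.5024)
n_3 = (-0.5318, +0.8469)
  (0,1): δ = 84.75°  ·
  (0,2): δ = 23.60°  ✓
  (0,3): δ = 115.57°  ·
  (1,2): δ = 71.65°  ·
  (1,3): δ = 20.32°  ✓
  (2,3): δ = 88.03°  ·
antipodal pairs: 2

count = 2; pairs: (0,2), (1,3)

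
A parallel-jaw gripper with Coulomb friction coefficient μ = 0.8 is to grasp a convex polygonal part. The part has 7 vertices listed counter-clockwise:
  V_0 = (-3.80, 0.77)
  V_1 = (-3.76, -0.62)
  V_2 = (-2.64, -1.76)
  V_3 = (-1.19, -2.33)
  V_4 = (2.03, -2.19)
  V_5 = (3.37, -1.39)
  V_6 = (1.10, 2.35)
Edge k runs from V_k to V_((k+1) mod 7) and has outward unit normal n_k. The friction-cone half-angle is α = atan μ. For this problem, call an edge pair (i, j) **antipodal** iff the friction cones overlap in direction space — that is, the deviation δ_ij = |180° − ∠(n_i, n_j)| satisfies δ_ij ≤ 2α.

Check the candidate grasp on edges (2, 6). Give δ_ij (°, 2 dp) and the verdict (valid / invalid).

δ = 39.33°, valid

α = atan 0.8 = 38.66°;  2α = 77.32°
edge 2: e_2 = (+1.45, -0.57);  n_2 = (-0.3659, -0.9307)
edge 6: e_6 = (-4.90, -1.58);  n_6 = (-0.3069, +0.9517)
∠(n_2, n_6) = 140.67°
δ = |180° − 140.67°| = 39.33°
39.33° ≤ 2α = 77.32°  →  valid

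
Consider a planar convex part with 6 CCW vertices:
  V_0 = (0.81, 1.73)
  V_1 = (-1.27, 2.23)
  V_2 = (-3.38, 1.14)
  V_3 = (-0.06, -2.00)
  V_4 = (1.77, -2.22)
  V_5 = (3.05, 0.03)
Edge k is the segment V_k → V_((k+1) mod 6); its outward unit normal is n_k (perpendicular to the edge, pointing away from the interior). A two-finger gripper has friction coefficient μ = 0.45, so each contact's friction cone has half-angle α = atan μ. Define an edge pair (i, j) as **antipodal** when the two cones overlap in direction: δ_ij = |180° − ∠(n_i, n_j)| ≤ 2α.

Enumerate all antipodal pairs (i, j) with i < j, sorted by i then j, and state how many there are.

count = 6; pairs: (0,2), (0,3), (1,3), (1,4), (2,5), (3,5)

α = atan 0.45 = 24.23°;  2α = 48.46°
n_0 = (+0.2337, +0.9723)
n_1 = (-0.4590, +0.8885)
n_2 = (-0.6871, -0.7265)
n_3 = (-0.1194, -0.9929)
n_4 = (+0.8692, -0.4945)
n_5 = (+0.6045, +0.7966)
  (0,1): δ = 139.16°  ·
  (0,2): δ = 29.89°  ✓
  (0,3): δ = 6.66°  ✓
  (0,4): δ = 73.88°  ·
  (0,5): δ = 156.32°  ·
  (1,2): δ = 70.72°  ·
  (1,3): δ = 34.18°  ✓
  (1,4): δ = 33.04°  ✓
  (1,5): δ = 115.48°  ·
  (2,3): δ = 143.45°  ·
  (2,4): δ = 76.23°  ·
  (2,5): δ = 6.21°  ✓
  (3,4): δ = 112.78°  ·
  (3,5): δ = 30.34°  ✓
  (4,5): δ = 97.56°  ·
antipodal pairs: 6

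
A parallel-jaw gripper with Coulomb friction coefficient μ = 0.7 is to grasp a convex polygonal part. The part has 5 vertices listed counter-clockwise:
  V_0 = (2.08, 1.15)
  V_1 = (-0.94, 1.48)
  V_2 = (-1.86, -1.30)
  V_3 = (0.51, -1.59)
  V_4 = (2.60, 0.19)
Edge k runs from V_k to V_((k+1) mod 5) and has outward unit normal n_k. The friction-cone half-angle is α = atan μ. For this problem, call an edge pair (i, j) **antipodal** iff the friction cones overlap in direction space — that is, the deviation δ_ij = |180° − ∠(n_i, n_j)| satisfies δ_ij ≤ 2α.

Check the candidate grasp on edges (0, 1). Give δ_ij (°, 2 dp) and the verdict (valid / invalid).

α = atan 0.7 = 34.99°;  2α = 69.98°
edge 0: e_0 = (-3.02, +0.33);  n_0 = (+0.1086, +0.9941)
edge 1: e_1 = (-0.92, -2.78);  n_1 = (-0.9494, +0.3142)
∠(n_0, n_1) = 77.92°
δ = |180° − 77.92°| = 102.08°
102.08° > 2α = 69.98°  →  invalid

δ = 102.08°, invalid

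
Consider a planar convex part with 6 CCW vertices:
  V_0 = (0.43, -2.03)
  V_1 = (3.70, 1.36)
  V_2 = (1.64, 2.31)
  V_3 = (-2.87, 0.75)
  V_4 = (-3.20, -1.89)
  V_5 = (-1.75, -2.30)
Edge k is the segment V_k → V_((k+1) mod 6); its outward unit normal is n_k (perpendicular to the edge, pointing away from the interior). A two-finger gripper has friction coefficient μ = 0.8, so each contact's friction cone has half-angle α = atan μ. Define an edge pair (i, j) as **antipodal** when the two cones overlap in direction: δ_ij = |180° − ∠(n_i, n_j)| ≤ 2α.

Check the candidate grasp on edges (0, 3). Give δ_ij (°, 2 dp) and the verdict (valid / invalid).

δ = 36.84°, valid

α = atan 0.8 = 38.66°;  2α = 77.32°
edge 0: e_0 = (+3.27, +3.39);  n_0 = (+0.7197, -0.6943)
edge 3: e_3 = (-0.33, -2.64);  n_3 = (-0.9923, +0.1240)
∠(n_0, n_3) = 143.16°
δ = |180° − 143.16°| = 36.84°
36.84° ≤ 2α = 77.32°  →  valid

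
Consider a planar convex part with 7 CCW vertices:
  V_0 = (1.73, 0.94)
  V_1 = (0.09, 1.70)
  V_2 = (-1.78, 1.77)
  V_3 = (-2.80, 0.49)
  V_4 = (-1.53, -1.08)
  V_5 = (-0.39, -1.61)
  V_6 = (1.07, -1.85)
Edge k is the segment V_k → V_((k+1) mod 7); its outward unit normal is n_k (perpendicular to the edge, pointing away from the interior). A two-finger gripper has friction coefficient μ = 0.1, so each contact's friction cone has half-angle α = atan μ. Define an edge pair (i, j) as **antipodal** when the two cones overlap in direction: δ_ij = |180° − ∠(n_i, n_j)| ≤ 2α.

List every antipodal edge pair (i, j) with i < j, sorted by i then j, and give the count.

α = atan 0.1 = 5.71°;  2α = 11.42°
n_0 = (+0.4205, +0.9073)
n_1 = (+0.0374, +0.9993)
n_2 = (-0.7821, +0.6232)
n_3 = (-0.7775, -0.6289)
n_4 = (-0.4216, -0.9068)
n_5 = (-0.1622, -0.9868)
n_6 = (+0.9731, -0.2302)
  (0,1): δ = 157.28°  ·
  (0,2): δ = 103.69°  ·
  (0,3): δ = 26.17°  ·
  (0,4): δ = 0.07°  ✓
  (0,5): δ = 15.53°  ·
  (0,6): δ = 101.55°  ·
  (1,2): δ = 126.41°  ·
  (1,3): δ = 48.89°  ·
  (1,4): δ = 22.79°  ·
  (1,5): δ = 7.19°  ✓
  (1,6): δ = 78.83°  ·
  (2,3): δ = 102.48°  ·
  (2,4): δ = 76.38°  ·
  (2,5): δ = 60.78°  ·
  (2,6): δ = 25.24°  ·
  (3,4): δ = 153.90°  ·
  (3,5): δ = 138.30°  ·
  (3,6): δ = 52.28°  ·
  (4,5): δ = 164.40°  ·
  (4,6): δ = 78.37°  ·
  (5,6): δ = 93.97°  ·
antipodal pairs: 2

count = 2; pairs: (0,4), (1,5)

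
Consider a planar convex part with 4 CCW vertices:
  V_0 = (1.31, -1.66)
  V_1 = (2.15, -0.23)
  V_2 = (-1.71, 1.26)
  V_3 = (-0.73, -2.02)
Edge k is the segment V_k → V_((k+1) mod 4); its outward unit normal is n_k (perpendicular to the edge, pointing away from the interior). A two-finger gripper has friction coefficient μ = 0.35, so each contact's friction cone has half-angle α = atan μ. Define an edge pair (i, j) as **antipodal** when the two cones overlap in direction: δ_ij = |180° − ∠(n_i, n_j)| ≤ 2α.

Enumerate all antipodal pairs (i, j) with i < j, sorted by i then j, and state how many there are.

α = atan 0.35 = 19.29°;  2α = 38.58°
n_0 = (+0.8622, -0.5065)
n_1 = (+0.3601, +0.9329)
n_2 = (-0.9581, -0.2863)
n_3 = (+0.1738, -0.9848)
  (0,1): δ = 80.68°  ·
  (0,2): δ = 47.07°  ·
  (0,3): δ = 130.44°  ·
  (1,2): δ = 52.26°  ·
  (1,3): δ = 31.12°  ✓
  (2,3): δ = 96.63°  ·
antipodal pairs: 1

count = 1; pairs: (1,3)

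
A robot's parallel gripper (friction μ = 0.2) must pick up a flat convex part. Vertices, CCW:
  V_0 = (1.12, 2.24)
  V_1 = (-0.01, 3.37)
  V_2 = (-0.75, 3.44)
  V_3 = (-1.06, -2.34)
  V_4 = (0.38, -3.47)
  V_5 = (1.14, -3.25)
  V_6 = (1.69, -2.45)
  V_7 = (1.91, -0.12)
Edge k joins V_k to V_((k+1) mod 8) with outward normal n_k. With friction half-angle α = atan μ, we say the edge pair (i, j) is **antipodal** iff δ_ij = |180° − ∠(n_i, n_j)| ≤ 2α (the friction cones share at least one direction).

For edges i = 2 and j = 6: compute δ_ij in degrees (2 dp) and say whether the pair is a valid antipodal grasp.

δ = 2.32°, valid

α = atan 0.2 = 11.31°;  2α = 22.62°
edge 2: e_2 = (-0.31, -5.78);  n_2 = (-0.9986, +0.0536)
edge 6: e_6 = (+0.22, +2.33);  n_6 = (+0.9956, -0.0940)
∠(n_2, n_6) = 177.68°
δ = |180° − 177.68°| = 2.32°
2.32° ≤ 2α = 22.62°  →  valid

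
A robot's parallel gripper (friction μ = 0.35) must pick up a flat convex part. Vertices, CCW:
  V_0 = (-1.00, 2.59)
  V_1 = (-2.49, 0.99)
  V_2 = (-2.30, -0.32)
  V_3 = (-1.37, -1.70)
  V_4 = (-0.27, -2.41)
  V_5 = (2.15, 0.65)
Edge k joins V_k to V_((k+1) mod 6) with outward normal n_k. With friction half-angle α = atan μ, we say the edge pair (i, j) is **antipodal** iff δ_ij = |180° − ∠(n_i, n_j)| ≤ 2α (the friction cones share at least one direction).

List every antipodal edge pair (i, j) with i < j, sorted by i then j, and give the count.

α = atan 0.35 = 19.29°;  2α = 38.58°
n_0 = (-0.7318, +0.6815)
n_1 = (-0.9896, -0.1435)
n_2 = (-0.8293, -0.5589)
n_3 = (-0.5423, -0.8402)
n_4 = (+0.7844, -0.6203)
n_5 = (+0.5244, +0.8515)
  (0,1): δ = 128.79°  ·
  (0,2): δ = 103.06°  ·
  (0,3): δ = 79.88°  ·
  (0,4): δ = 4.62°  ✓
  (0,5): δ = 101.33°  ·
  (1,2): δ = 154.28°  ·
  (1,3): δ = 131.09°  ·
  (1,4): δ = 46.59°  ·
  (1,5): δ = 50.12°  ·
  (2,3): δ = 156.82°  ·
  (2,4): δ = 72.32°  ·
  (2,5): δ = 24.40°  ✓
  (3,4): δ = 95.50°  ·
  (3,5): δ = 1.21°  ✓
  (4,5): δ = 83.29°  ·
antipodal pairs: 3

count = 3; pairs: (0,4), (2,5), (3,5)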